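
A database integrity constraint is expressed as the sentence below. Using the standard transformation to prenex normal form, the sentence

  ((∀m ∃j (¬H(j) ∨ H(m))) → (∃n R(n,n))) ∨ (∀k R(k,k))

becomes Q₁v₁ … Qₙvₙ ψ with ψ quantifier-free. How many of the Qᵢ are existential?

2

Eliminate → and ↔ using ¬ and ∨.
  ¬(∀m ∃j (¬H(j) ∨ H(m))) ∨ (∃n R(n,n)) ∨ (∀k R(k,k))
Drive negations inward (¬∀x A ≡ ∃x ¬A, ¬∃x A ≡ ∀x ¬A, De Morgan for ∧/∨):
  (∃m ∀j (H(j) ∧ ¬H(m))) ∨ (∃n R(n,n)) ∨ (∀k R(k,k))
Extract every quantifier outward, since the variables are now distinct and don't occur free across branches:
  ∃m ∀j ∃n ∀k (H(j) ∧ ¬H(m) ∨ R(n,n) ∨ R(k,k))
The prefix is ∃m ∀j ∃n ∀k: 2 universal, 2 existential.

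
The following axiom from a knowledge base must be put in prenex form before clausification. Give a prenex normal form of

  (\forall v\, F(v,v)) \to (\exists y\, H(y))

Eliminate → and ↔ using ¬ and ∨.
  \neg (\forall v\, F(v,v)) \lor (\exists y\, H(y))
Push ¬ through the quantifiers and connectives to reach negation normal form:
  (\exists v\, \neg F(v,v)) \lor (\exists y\, H(y))
All bound variables are already distinct, so no renaming is needed.
Finally move all quantifiers to the prefix:
  \exists v\, \exists y\, (\neg F(v,v) \lor H(y))

\exists v\, \exists y\, (\neg F(v,v) \lor H(y))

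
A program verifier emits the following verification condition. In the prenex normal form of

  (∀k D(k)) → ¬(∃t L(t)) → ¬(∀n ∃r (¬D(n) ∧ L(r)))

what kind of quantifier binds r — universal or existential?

universal

Rewrite implications/biconditionals: A → B as ¬A ∨ B.
  ¬(∀k D(k)) ∨ ¬¬(∃t L(t)) ∨ ¬(∀n ∃r (¬D(n) ∧ L(r)))
Move each ¬ inward, flipping quantifiers it crosses:
  (∃k ¬D(k)) ∨ (∃t L(t)) ∨ (∃n ∀r (D(n) ∨ ¬L(r)))
Finally move all quantifiers to the prefix:
  ∃k ∃t ∃n ∀r (¬D(k) ∨ L(t) ∨ D(n) ∨ ¬L(r))
The quantifier ∃r sits under an odd number of negations (counting the antecedent side of each →), so it flips to ∀r.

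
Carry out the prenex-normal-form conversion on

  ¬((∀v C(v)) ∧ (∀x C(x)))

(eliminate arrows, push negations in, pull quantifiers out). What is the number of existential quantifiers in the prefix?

2

Drive negations inward (¬∀x A ≡ ∃x ¬A, ¬∃x A ≡ ∀x ¬A, De Morgan for ∧/∨):
  (∃v ¬C(v)) ∨ (∃x ¬C(x))
Pull the quantifiers to the front (each side's bound variable is not free in the other side):
  ∃v ∃x (¬C(v) ∨ ¬C(x))
The prefix is ∃v ∃x: 0 universal, 2 existential.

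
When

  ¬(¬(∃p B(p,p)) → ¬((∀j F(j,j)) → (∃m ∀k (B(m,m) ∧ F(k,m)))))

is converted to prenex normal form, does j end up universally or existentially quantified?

First replace A → B with ¬A ∨ B.
  ¬(¬¬(∃p B(p,p)) ∨ ¬(¬(∀j F(j,j)) ∨ (∃m ∀k (B(m,m) ∧ F(k,m)))))
Drive negations inward (¬∀x A ≡ ∃x ¬A, ¬∃x A ≡ ∀x ¬A, De Morgan for ∧/∨):
  (∀p ¬B(p,p)) ∧ ((∃j ¬F(j,j)) ∨ (∃m ∀k (B(m,m) ∧ F(k,m))))
Extract every quantifier outward, since the variables are now distinct and don't occur free across branches:
  ∀p ∃j ∃m ∀k (¬B(p,p) ∧ (¬F(j,j) ∨ B(m,m) ∧ F(k,m)))
The quantifier ∀j sits under an odd number of negations (counting the antecedent side of each →), so it flips to ∃j.

existential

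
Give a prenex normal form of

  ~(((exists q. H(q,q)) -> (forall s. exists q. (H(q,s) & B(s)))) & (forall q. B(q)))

Eliminate → and ↔ using ¬ and ∨.
  ~((~(exists q. H(q,q)) | (forall s. exists q. (H(q,s) & B(s)))) & (forall q. B(q)))
Drive negations inward (¬∀x A ≡ ∃x ¬A, ¬∃x A ≡ ∀x ¬A, De Morgan for ∧/∨):
  (exists q. H(q,q)) & (exists s. forall q. (~H(q,s) | ~B(s))) | (exists q. ~B(q))
Give each quantifier a distinct variable: q↦x1, q↦a.
  (exists q. H(q,q)) & (exists s. forall x1. (~H(x1,s) | ~B(s))) | (exists a. ~B(a))
Finally move all quantifiers to the prefix:
  exists q. exists s. forall x1. exists a. (H(q,q) & (~H(x1,s) | ~B(s)) | ~B(a))

exists q. exists s. forall x1. exists a. (H(q,q) & (~H(x1,s) | ~B(s)) | ~B(a))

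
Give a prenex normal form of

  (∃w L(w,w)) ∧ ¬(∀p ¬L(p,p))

∃w ∃p (L(w,w) ∧ L(p,p))

Move each ¬ inward, flipping quantifiers it crosses:
  (∃w L(w,w)) ∧ (∃p L(p,p))
Pull the quantifiers to the front (each side's bound variable is not free in the other side):
  ∃w ∃p (L(w,w) ∧ L(p,p))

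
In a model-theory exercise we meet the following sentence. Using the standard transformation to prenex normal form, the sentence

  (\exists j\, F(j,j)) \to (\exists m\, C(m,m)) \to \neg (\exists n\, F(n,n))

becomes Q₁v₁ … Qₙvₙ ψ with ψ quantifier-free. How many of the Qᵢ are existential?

0

Rewrite implications/biconditionals: A → B as ¬A ∨ B.
  \neg (\exists j\, F(j,j)) \lor \neg (\exists m\, C(m,m)) \lor \neg (\exists n\, F(n,n))
Drive negations inward (¬∀x A ≡ ∃x ¬A, ¬∃x A ≡ ∀x ¬A, De Morgan for ∧/∨):
  (\forall j\, \neg F(j,j)) \lor (\forall m\, \neg C(m,m)) \lor (\forall n\, \neg F(n,n))
Extract every quantifier outward, since the variables are now distinct and don't occur free across branches:
  \forall j\, \forall m\, \forall n\, (\neg F(j,j) \lor \neg C(m,m) \lor \neg F(n,n))
The prefix is \forall j \forall m \forall n: 3 universal, 0 existential.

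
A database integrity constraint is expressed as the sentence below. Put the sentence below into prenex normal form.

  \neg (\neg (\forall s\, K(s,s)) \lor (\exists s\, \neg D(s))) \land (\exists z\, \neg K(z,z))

\forall s\, \forall b\, \exists z\, (K(s,s) \land D(b) \land \neg K(z,z))

Move each ¬ inward, flipping quantifiers it crosses:
  (\forall s\, K(s,s)) \land (\forall s\, D(s)) \land (\exists z\, \neg K(z,z))
Give each quantifier a distinct variable: s↦b.
  (\forall s\, K(s,s)) \land (\forall b\, D(b)) \land (\exists z\, \neg K(z,z))
Extract every quantifier outward, since the variables are now distinct and don't occur free across branches:
  \forall s\, \forall b\, \exists z\, (K(s,s) \land D(b) \land \neg K(z,z))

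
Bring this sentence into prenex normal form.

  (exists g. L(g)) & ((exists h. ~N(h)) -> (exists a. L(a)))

Eliminate → and ↔ using ¬ and ∨.
  (exists g. L(g)) & (~(exists h. ~N(h)) | (exists a. L(a)))
Move each ¬ inward, flipping quantifiers it crosses:
  (exists g. L(g)) & ((forall h. N(h)) | (exists a. L(a)))
All bound variables are already distinct, so no renaming is needed.
Finally move all quantifiers to the prefix:
  exists g. forall h. exists a. (L(g) & (N(h) | L(a)))

exists g. forall h. exists a. (L(g) & (N(h) | L(a)))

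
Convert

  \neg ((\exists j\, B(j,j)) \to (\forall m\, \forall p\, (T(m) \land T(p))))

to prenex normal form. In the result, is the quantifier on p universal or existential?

Eliminate → and ↔ using ¬ and ∨.
  \neg (\neg (\exists j\, B(j,j)) \lor (\forall m\, \forall p\, (T(m) \land T(p))))
Drive negations inward (¬∀x A ≡ ∃x ¬A, ¬∃x A ≡ ∀x ¬A, De Morgan for ∧/∨):
  (\exists j\, B(j,j)) \land (\exists m\, \exists p\, (\neg T(m) \lor \neg T(p)))
Extract every quantifier outward, since the variables are now distinct and don't occur free across branches:
  \exists j\, \exists m\, \exists p\, (B(j,j) \land (\neg T(m) \lor \neg T(p)))
The quantifier \forall p sits under an odd number of negations (counting the antecedent side of each →), so it flips to \exists p.

existential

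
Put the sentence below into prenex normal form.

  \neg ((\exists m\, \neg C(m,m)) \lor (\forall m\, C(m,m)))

Push ¬ through the quantifiers and connectives to reach negation normal form:
  (\forall m\, C(m,m)) \land (\exists m\, \neg C(m,m))
Give each quantifier a distinct variable: m↦t.
  (\forall m\, C(m,m)) \land (\exists t\, \neg C(t,t))
Finally move all quantifiers to the prefix:
  \forall m\, \exists t\, (C(m,m) \land \neg C(t,t))

\forall m\, \exists t\, (C(m,m) \land \neg C(t,t))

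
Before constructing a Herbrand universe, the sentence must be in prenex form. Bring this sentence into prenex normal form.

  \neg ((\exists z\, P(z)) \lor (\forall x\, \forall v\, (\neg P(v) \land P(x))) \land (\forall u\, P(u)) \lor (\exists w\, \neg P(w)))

\forall z\, \exists x\, \exists v\, \exists u\, \forall w\, (\neg P(z) \land (P(v) \lor \neg P(x) \lor \neg P(u)) \land P(w))

Push ¬ through the quantifiers and connectives to reach negation normal form:
  (\forall z\, \neg P(z)) \land ((\exists x\, \exists v\, (P(v) \lor \neg P(x))) \lor (\exists u\, \neg P(u))) \land (\forall w\, P(w))
Extract every quantifier outward, since the variables are now distinct and don't occur free across branches:
  \forall z\, \exists x\, \exists v\, \exists u\, \forall w\, (\neg P(z) \land (P(v) \lor \neg P(x) \lor \neg P(u)) \land P(w))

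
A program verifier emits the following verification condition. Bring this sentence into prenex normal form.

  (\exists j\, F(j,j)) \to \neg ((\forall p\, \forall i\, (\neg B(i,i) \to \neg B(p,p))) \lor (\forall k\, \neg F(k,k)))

\forall j\, \exists p\, \exists i\, \exists k\, (\neg F(j,j) \lor \neg B(i,i) \land B(p,p) \land F(k,k))

Rewrite implications/biconditionals: A → B as ¬A ∨ B.
  \neg (\exists j\, F(j,j)) \lor \neg ((\forall p\, \forall i\, (\neg \neg B(i,i) \lor \neg B(p,p))) \lor (\forall k\, \neg F(k,k)))
Move each ¬ inward, flipping quantifiers it crosses:
  (\forall j\, \neg F(j,j)) \lor (\exists p\, \exists i\, (\neg B(i,i) \land B(p,p))) \land (\exists k\, F(k,k))
All bound variables are already distinct, so no renaming is needed.
Extract every quantifier outward, since the variables are now distinct and don't occur free across branches:
  \forall j\, \exists p\, \exists i\, \exists k\, (\neg F(j,j) \lor \neg B(i,i) \land B(p,p) \land F(k,k))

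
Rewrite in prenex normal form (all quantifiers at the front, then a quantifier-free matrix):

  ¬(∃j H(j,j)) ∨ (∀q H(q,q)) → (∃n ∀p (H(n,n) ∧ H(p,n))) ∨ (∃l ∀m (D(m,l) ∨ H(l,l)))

Eliminate → and ↔ using ¬ and ∨.
  ¬(¬(∃j H(j,j)) ∨ (∀q H(q,q))) ∨ (∃n ∀p (H(n,n) ∧ H(p,n))) ∨ (∃l ∀m (D(m,l) ∨ H(l,l)))
Move each ¬ inward, flipping quantifiers it crosses:
  (∃j H(j,j)) ∧ (∃q ¬H(q,q)) ∨ (∃n ∀p (H(n,n) ∧ H(p,n))) ∨ (∃l ∀m (D(m,l) ∨ H(l,l)))
Extract every quantifier outward, since the variables are now distinct and don't occur free across branches:
  ∃j ∃q ∃n ∀p ∃l ∀m (H(j,j) ∧ ¬H(q,q) ∨ H(n,n) ∧ H(p,n) ∨ D(m,l) ∨ H(l,l))

∃j ∃q ∃n ∀p ∃l ∀m (H(j,j) ∧ ¬H(q,q) ∨ H(n,n) ∧ H(p,n) ∨ D(m,l) ∨ H(l,l))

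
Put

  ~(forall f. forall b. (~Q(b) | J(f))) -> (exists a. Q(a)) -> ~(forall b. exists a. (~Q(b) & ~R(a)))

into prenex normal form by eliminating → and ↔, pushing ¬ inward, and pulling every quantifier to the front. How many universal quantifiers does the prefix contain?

4

Rewrite implications/biconditionals: A → B as ¬A ∨ B.
  ~~(forall f. forall b. (~Q(b) | J(f))) | ~(exists a. Q(a)) | ~(forall b. exists a. (~Q(b) & ~R(a)))
Push ¬ through the quantifiers and connectives to reach negation normal form:
  (forall f. forall b. (~Q(b) | J(f))) | (forall a. ~Q(a)) | (exists b. forall a. (Q(b) | R(a)))
Give each quantifier a distinct variable: b↦w1, a↦z1.
  (forall f. forall b. (~Q(b) | J(f))) | (forall a. ~Q(a)) | (exists w1. forall z1. (Q(w1) | R(z1)))
Pull the quantifiers to the front (each side's bound variable is not free in the other side):
  forall f. forall b. forall a. exists w1. forall z1. (~Q(b) | J(f) | ~Q(a) | Q(w1) | R(z1))
The prefix is forall f forall b forall a exists w1 forall z1: 4 universal, 1 existential.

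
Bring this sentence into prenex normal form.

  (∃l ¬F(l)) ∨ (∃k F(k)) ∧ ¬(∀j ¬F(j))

Push ¬ through the quantifiers and connectives to reach negation normal form:
  (∃l ¬F(l)) ∨ (∃k F(k)) ∧ (∃j F(j))
All bound variables are already distinct, so no renaming is needed.
Extract every quantifier outward, since the variables are now distinct and don't occur free across branches:
  ∃l ∃k ∃j (¬F(l) ∨ F(k) ∧ F(j))

∃l ∃k ∃j (¬F(l) ∨ F(k) ∧ F(j))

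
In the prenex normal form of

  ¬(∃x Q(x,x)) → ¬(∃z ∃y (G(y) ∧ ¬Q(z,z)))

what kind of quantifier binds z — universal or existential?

Rewrite implications/biconditionals: A → B as ¬A ∨ B.
  ¬¬(∃x Q(x,x)) ∨ ¬(∃z ∃y (G(y) ∧ ¬Q(z,z)))
Move each ¬ inward, flipping quantifiers it crosses:
  (∃x Q(x,x)) ∨ (∀z ∀y (¬G(y) ∨ Q(z,z)))
Pull the quantifiers to the front (each side's bound variable is not free in the other side):
  ∃x ∀z ∀y (Q(x,x) ∨ ¬G(y) ∨ Q(z,z))
The quantifier ∃z sits under an odd number of negations (counting the antecedent side of each →), so it flips to ∀z.

universal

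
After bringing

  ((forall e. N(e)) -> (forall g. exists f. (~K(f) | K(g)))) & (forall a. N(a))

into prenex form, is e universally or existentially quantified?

First replace A → B with ¬A ∨ B.
  (~(forall e. N(e)) | (forall g. exists f. (~K(f) | K(g)))) & (forall a. N(a))
Push ¬ through the quantifiers and connectives to reach negation normal form:
  ((exists e. ~N(e)) | (forall g. exists f. (~K(f) | K(g)))) & (forall a. N(a))
All bound variables are already distinct, so no renaming is needed.
Pull the quantifiers to the front (each side's bound variable is not free in the other side):
  exists e. forall g. exists f. forall a. ((~N(e) | ~K(f) | K(g)) & N(a))
The quantifier forall e sits under an odd number of negations (counting the antecedent side of each →), so it flips to exists e.

existential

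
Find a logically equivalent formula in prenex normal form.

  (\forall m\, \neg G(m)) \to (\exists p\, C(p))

\exists m\, \exists p\, (G(m) \lor C(p))

Rewrite implications/biconditionals: A → B as ¬A ∨ B.
  \neg (\forall m\, \neg G(m)) \lor (\exists p\, C(p))
Move each ¬ inward, flipping quantifiers it crosses:
  (\exists m\, G(m)) \lor (\exists p\, C(p))
Extract every quantifier outward, since the variables are now distinct and don't occur free across branches:
  \exists m\, \exists p\, (G(m) \lor C(p))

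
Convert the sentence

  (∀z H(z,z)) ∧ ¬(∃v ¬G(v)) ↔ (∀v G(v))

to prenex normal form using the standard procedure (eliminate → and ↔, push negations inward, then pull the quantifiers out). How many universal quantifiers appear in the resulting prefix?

Rewrite implications/biconditionals: A → B as ¬A ∨ B; A ↔ B as (¬A ∨ B) ∧ (¬B ∨ A).
  (¬((∀z H(z,z)) ∧ ¬(∃v ¬G(v))) ∨ (∀v G(v))) ∧ (¬(∀v G(v)) ∨ (∀z H(z,z)) ∧ ¬(∃v ¬G(v)))
Move each ¬ inward, flipping quantifiers it crosses:
  ((∃z ¬H(z,z)) ∨ (∃v ¬G(v)) ∨ (∀v G(v))) ∧ ((∃v ¬G(v)) ∨ (∀z H(z,z)) ∧ (∀v G(v)))
Rename bound variables to avoid capture: v↦w1, v↦q, z↦x1, v↦z1.
  ((∃z ¬H(z,z)) ∨ (∃v ¬G(v)) ∨ (∀w1 G(w1))) ∧ ((∃q ¬G(q)) ∨ (∀x1 H(x1,x1)) ∧ (∀z1 G(z1)))
Extract every quantifier outward, since the variables are now distinct and don't occur free across branches:
  ∃z ∃v ∀w1 ∃q ∀x1 ∀z1 ((¬H(z,z) ∨ ¬G(v) ∨ G(w1)) ∧ (¬G(q) ∨ H(x1,x1) ∧ G(z1)))
The prefix is ∃z ∃v ∀w1 ∃q ∀x1 ∀z1: 3 universal, 3 existential.

3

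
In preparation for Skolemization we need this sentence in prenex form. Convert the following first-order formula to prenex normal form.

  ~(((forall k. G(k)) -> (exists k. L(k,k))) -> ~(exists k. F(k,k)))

exists k. exists u. exists r. ((~G(k) | L(u,u)) & F(r,r))

Rewrite implications/biconditionals: A → B as ¬A ∨ B.
  ~(~(~(forall k. G(k)) | (exists k. L(k,k))) | ~(exists k. F(k,k)))
Push ¬ through the quantifiers and connectives to reach negation normal form:
  ((exists k. ~G(k)) | (exists k. L(k,k))) & (exists k. F(k,k))
Standardize variables apart so no two quantifiers bind the same name: k↦u, k↦r.
  ((exists k. ~G(k)) | (exists u. L(u,u))) & (exists r. F(r,r))
Pull the quantifiers to the front (each side's bound variable is not free in the other side):
  exists k. exists u. exists r. ((~G(k) | L(u,u)) & F(r,r))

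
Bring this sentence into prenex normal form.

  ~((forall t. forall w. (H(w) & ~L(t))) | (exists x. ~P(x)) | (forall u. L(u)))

exists t. exists w. forall x. exists u. ((~H(w) | L(t)) & P(x) & ~L(u))

Push ¬ through the quantifiers and connectives to reach negation normal form:
  (exists t. exists w. (~H(w) | L(t))) & (forall x. P(x)) & (exists u. ~L(u))
Pull the quantifiers to the front (each side's bound variable is not free in the other side):
  exists t. exists w. forall x. exists u. ((~H(w) | L(t)) & P(x) & ~L(u))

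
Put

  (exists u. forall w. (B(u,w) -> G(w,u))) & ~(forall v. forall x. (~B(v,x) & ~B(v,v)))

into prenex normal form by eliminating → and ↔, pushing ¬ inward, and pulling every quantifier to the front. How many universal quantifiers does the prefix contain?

1

First replace A → B with ¬A ∨ B.
  (exists u. forall w. (~B(u,w) | G(w,u))) & ~(forall v. forall x. (~B(v,x) & ~B(v,v)))
Push ¬ through the quantifiers and connectives to reach negation normal form:
  (exists u. forall w. (~B(u,w) | G(w,u))) & (exists v. exists x. (B(v,x) | B(v,v)))
Finally move all quantifiers to the prefix:
  exists u. forall w. exists v. exists x. ((~B(u,w) | G(w,u)) & (B(v,x) | B(v,v)))
The prefix is exists u forall w exists v exists x: 1 universal, 3 existential.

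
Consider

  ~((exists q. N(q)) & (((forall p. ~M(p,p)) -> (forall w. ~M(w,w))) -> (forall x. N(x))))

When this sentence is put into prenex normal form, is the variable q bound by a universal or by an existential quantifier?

universal

Rewrite implications/biconditionals: A → B as ¬A ∨ B.
  ~((exists q. N(q)) & (~(~(forall p. ~M(p,p)) | (forall w. ~M(w,w))) | (forall x. N(x))))
Push ¬ through the quantifiers and connectives to reach negation normal form:
  (forall q. ~N(q)) | ((exists p. M(p,p)) | (forall w. ~M(w,w))) & (exists x. ~N(x))
All bound variables are already distinct, so no renaming is needed.
Finally move all quantifiers to the prefix:
  forall q. exists p. forall w. exists x. (~N(q) | (M(p,p) | ~M(w,w)) & ~N(x))
The quantifier exists q sits under an odd number of negations (counting the antecedent side of each →), so it flips to forall q.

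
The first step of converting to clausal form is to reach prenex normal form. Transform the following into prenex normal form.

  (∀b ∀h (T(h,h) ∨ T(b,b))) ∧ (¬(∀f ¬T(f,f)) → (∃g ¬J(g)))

First replace A → B with ¬A ∨ B.
  (∀b ∀h (T(h,h) ∨ T(b,b))) ∧ (¬¬(∀f ¬T(f,f)) ∨ (∃g ¬J(g)))
Drive negations inward (¬∀x A ≡ ∃x ¬A, ¬∃x A ≡ ∀x ¬A, De Morgan for ∧/∨):
  (∀b ∀h (T(h,h) ∨ T(b,b))) ∧ ((∀f ¬T(f,f)) ∨ (∃g ¬J(g)))
All bound variables are already distinct, so no renaming is needed.
Pull the quantifiers to the front (each side's bound variable is not free in the other side):
  ∀b ∀h ∀f ∃g ((T(h,h) ∨ T(b,b)) ∧ (¬T(f,f) ∨ ¬J(g)))

∀b ∀h ∀f ∃g ((T(h,h) ∨ T(b,b)) ∧ (¬T(f,f) ∨ ¬J(g)))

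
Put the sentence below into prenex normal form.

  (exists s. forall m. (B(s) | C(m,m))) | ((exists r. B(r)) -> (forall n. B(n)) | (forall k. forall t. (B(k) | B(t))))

exists s. forall m. forall r. forall n. forall k. forall t. (B(s) | C(m,m) | ~B(r) | B(n) | B(k) | B(t))

Rewrite implications/biconditionals: A → B as ¬A ∨ B.
  (exists s. forall m. (B(s) | C(m,m))) | ~(exists r. B(r)) | (forall n. B(n)) | (forall k. forall t. (B(k) | B(t)))
Push ¬ through the quantifiers and connectives to reach negation normal form:
  (exists s. forall m. (B(s) | C(m,m))) | (forall r. ~B(r)) | (forall n. B(n)) | (forall k. forall t. (B(k) | B(t)))
All bound variables are already distinct, so no renaming is needed.
Extract every quantifier outward, since the variables are now distinct and don't occur free across branches:
  exists s. forall m. forall r. forall n. forall k. forall t. (B(s) | C(m,m) | ~B(r) | B(n) | B(k) | B(t))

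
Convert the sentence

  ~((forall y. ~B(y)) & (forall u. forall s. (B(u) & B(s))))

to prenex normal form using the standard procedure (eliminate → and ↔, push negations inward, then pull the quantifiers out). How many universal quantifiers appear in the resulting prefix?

0

Push ¬ through the quantifiers and connectives to reach negation normal form:
  (exists y. B(y)) | (exists u. exists s. (~B(u) | ~B(s)))
All bound variables are already distinct, so no renaming is needed.
Extract every quantifier outward, since the variables are now distinct and don't occur free across branches:
  exists y. exists u. exists s. (B(y) | ~B(u) | ~B(s))
The prefix is exists y exists u exists s: 0 universal, 3 existential.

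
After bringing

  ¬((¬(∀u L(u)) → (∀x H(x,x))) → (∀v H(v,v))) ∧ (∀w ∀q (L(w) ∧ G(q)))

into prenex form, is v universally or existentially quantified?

Eliminate → and ↔ using ¬ and ∨.
  ¬(¬(¬¬(∀u L(u)) ∨ (∀x H(x,x))) ∨ (∀v H(v,v))) ∧ (∀w ∀q (L(w) ∧ G(q)))
Drive negations inward (¬∀x A ≡ ∃x ¬A, ¬∃x A ≡ ∀x ¬A, De Morgan for ∧/∨):
  ((∀u L(u)) ∨ (∀x H(x,x))) ∧ (∃v ¬H(v,v)) ∧ (∀w ∀q (L(w) ∧ G(q)))
All bound variables are already distinct, so no renaming is needed.
Finally move all quantifiers to the prefix:
  ∀u ∀x ∃v ∀w ∀q ((L(u) ∨ H(x,x)) ∧ ¬H(v,v) ∧ L(w) ∧ G(q))
The quantifier ∀v sits under an odd number of negations (counting the antecedent side of each →), so it flips to ∃v.

existential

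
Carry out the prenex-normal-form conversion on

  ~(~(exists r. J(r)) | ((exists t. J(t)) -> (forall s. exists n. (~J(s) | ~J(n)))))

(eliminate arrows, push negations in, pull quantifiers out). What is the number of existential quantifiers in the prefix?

3

Rewrite implications/biconditionals: A → B as ¬A ∨ B.
  ~(~(exists r. J(r)) | ~(exists t. J(t)) | (forall s. exists n. (~J(s) | ~J(n))))
Push ¬ through the quantifiers and connectives to reach negation normal form:
  (exists r. J(r)) & (exists t. J(t)) & (exists s. forall n. (J(s) & J(n)))
Finally move all quantifiers to the prefix:
  exists r. exists t. exists s. forall n. (J(r) & J(t) & J(s) & J(n))
The prefix is exists r exists t exists s forall n: 1 universal, 3 existential.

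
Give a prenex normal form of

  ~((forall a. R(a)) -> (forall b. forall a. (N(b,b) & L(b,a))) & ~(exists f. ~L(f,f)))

Eliminate → and ↔ using ¬ and ∨.
  ~(~(forall a. R(a)) | (forall b. forall a. (N(b,b) & L(b,a))) & ~(exists f. ~L(f,f)))
Push ¬ through the quantifiers and connectives to reach negation normal form:
  (forall a. R(a)) & ((exists b. exists a. (~N(b,b) | ~L(b,a))) | (exists f. ~L(f,f)))
Standardize variables apart so no two quantifiers bind the same name: a↦y1.
  (forall a. R(a)) & ((exists b. exists y1. (~N(b,b) | ~L(b,y1))) | (exists f. ~L(f,f)))
Pull the quantifiers to the front (each side's bound variable is not free in the other side):
  forall a. exists b. exists y1. exists f. (R(a) & (~N(b,b) | ~L(b,y1) | ~L(f,f)))

forall a. exists b. exists y1. exists f. (R(a) & (~N(b,b) | ~L(b,y1) | ~L(f,f)))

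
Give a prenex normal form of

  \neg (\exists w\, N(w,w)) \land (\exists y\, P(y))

Move each ¬ inward, flipping quantifiers it crosses:
  (\forall w\, \neg N(w,w)) \land (\exists y\, P(y))
Extract every quantifier outward, since the variables are now distinct and don't occur free across branches:
  \forall w\, \exists y\, (\neg N(w,w) \land P(y))

\forall w\, \exists y\, (\neg N(w,w) \land P(y))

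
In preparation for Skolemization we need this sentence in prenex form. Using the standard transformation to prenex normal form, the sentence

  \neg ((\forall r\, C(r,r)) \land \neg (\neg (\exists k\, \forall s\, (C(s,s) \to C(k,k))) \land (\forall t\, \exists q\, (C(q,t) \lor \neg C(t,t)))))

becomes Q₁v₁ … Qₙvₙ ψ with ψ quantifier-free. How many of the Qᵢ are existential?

Rewrite implications/biconditionals: A → B as ¬A ∨ B.
  \neg ((\forall r\, C(r,r)) \land \neg (\neg (\exists k\, \forall s\, (\neg C(s,s) \lor C(k,k))) \land (\forall t\, \exists q\, (C(q,t) \lor \neg C(t,t)))))
Push ¬ through the quantifiers and connectives to reach negation normal form:
  (\exists r\, \neg C(r,r)) \lor (\forall k\, \exists s\, (C(s,s) \land \neg C(k,k))) \land (\forall t\, \exists q\, (C(q,t) \lor \neg C(t,t)))
Finally move all quantifiers to the prefix:
  \exists r\, \forall k\, \exists s\, \forall t\, \exists q\, (\neg C(r,r) \lor C(s,s) \land \neg C(k,k) \land (C(q,t) \lor \neg C(t,t)))
The prefix is \exists r \forall k \exists s \forall t \exists q: 2 universal, 3 existential.

3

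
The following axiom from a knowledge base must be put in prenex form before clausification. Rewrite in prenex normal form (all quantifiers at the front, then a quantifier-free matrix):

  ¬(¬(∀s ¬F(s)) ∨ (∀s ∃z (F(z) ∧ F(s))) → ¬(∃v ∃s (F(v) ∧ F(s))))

Rewrite implications/biconditionals: A → B as ¬A ∨ B.
  ¬(¬(¬(∀s ¬F(s)) ∨ (∀s ∃z (F(z) ∧ F(s)))) ∨ ¬(∃v ∃s (F(v) ∧ F(s))))
Push ¬ through the quantifiers and connectives to reach negation normal form:
  ((∃s F(s)) ∨ (∀s ∃z (F(z) ∧ F(s)))) ∧ (∃v ∃s (F(v) ∧ F(s)))
Give each quantifier a distinct variable: s↦x1, s↦x.
  ((∃s F(s)) ∨ (∀x1 ∃z (F(z) ∧ F(x1)))) ∧ (∃v ∃x (F(v) ∧ F(x)))
Extract every quantifier outward, since the variables are now distinct and don't occur free across branches:
  ∃s ∀x1 ∃z ∃v ∃x ((F(s) ∨ F(z) ∧ F(x1)) ∧ F(v) ∧ F(x))

∃s ∀x1 ∃z ∃v ∃x ((F(s) ∨ F(z) ∧ F(x1)) ∧ F(v) ∧ F(x))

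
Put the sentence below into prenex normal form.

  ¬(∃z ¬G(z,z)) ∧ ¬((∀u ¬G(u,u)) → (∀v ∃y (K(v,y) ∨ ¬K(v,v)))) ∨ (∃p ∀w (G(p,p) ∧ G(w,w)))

∀z ∀u ∃v ∀y ∃p ∀w (G(z,z) ∧ ¬G(u,u) ∧ ¬K(v,y) ∧ K(v,v) ∨ G(p,p) ∧ G(w,w))

Eliminate → and ↔ using ¬ and ∨.
  ¬(∃z ¬G(z,z)) ∧ ¬(¬(∀u ¬G(u,u)) ∨ (∀v ∃y (K(v,y) ∨ ¬K(v,v)))) ∨ (∃p ∀w (G(p,p) ∧ G(w,w)))
Push ¬ through the quantifiers and connectives to reach negation normal form:
  (∀z G(z,z)) ∧ (∀u ¬G(u,u)) ∧ (∃v ∀y (¬K(v,y) ∧ K(v,v))) ∨ (∃p ∀w (G(p,p) ∧ G(w,w)))
All bound variables are already distinct, so no renaming is needed.
Extract every quantifier outward, since the variables are now distinct and don't occur free across branches:
  ∀z ∀u ∃v ∀y ∃p ∀w (G(z,z) ∧ ¬G(u,u) ∧ ¬K(v,y) ∧ K(v,v) ∨ G(p,p) ∧ G(w,w))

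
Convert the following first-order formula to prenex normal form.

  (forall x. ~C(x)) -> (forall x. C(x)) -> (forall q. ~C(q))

exists x. exists x1. forall q. (C(x) | ~C(x1) | ~C(q))

First replace A → B with ¬A ∨ B.
  ~(forall x. ~C(x)) | ~(forall x. C(x)) | (forall q. ~C(q))
Move each ¬ inward, flipping quantifiers it crosses:
  (exists x. C(x)) | (exists x. ~C(x)) | (forall q. ~C(q))
Standardize variables apart so no two quantifiers bind the same name: x↦x1.
  (exists x. C(x)) | (exists x1. ~C(x1)) | (forall q. ~C(q))
Extract every quantifier outward, since the variables are now distinct and don't occur free across branches:
  exists x. exists x1. forall q. (C(x) | ~C(x1) | ~C(q))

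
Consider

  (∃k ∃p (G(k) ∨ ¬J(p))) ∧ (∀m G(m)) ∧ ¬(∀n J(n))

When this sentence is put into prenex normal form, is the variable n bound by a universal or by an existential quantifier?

Move each ¬ inward, flipping quantifiers it crosses:
  (∃k ∃p (G(k) ∨ ¬J(p))) ∧ (∀m G(m)) ∧ (∃n ¬J(n))
All bound variables are already distinct, so no renaming is needed.
Finally move all quantifiers to the prefix:
  ∃k ∃p ∀m ∃n ((G(k) ∨ ¬J(p)) ∧ G(m) ∧ ¬J(n))
The quantifier ∀n sits under an odd number of negations, so it flips to ∃n.

existential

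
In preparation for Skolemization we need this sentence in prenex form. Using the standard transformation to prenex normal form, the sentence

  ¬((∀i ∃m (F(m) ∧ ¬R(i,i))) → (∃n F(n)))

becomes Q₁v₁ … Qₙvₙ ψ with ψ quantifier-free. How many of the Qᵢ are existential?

1

Eliminate → and ↔ using ¬ and ∨.
  ¬(¬(∀i ∃m (F(m) ∧ ¬R(i,i))) ∨ (∃n F(n)))
Move each ¬ inward, flipping quantifiers it crosses:
  (∀i ∃m (F(m) ∧ ¬R(i,i))) ∧ (∀n ¬F(n))
All bound variables are already distinct, so no renaming is needed.
Extract every quantifier outward, since the variables are now distinct and don't occur free across branches:
  ∀i ∃m ∀n (F(m) ∧ ¬R(i,i) ∧ ¬F(n))
The prefix is ∀i ∃m ∀n: 2 universal, 1 existential.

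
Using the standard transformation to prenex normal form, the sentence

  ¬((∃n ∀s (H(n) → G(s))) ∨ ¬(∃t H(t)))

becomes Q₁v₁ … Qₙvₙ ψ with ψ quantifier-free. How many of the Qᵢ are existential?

2

Rewrite implications/biconditionals: A → B as ¬A ∨ B.
  ¬((∃n ∀s (¬H(n) ∨ G(s))) ∨ ¬(∃t H(t)))
Drive negations inward (¬∀x A ≡ ∃x ¬A, ¬∃x A ≡ ∀x ¬A, De Morgan for ∧/∨):
  (∀n ∃s (H(n) ∧ ¬G(s))) ∧ (∃t H(t))
Finally move all quantifiers to the prefix:
  ∀n ∃s ∃t (H(n) ∧ ¬G(s) ∧ H(t))
The prefix is ∀n ∃s ∃t: 1 universal, 2 existential.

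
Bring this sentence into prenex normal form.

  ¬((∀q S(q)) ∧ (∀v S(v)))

Drive negations inward (¬∀x A ≡ ∃x ¬A, ¬∃x A ≡ ∀x ¬A, De Morgan for ∧/∨):
  (∃q ¬S(q)) ∨ (∃v ¬S(v))
All bound variables are already distinct, so no renaming is needed.
Finally move all quantifiers to the prefix:
  ∃q ∃v (¬S(q) ∨ ¬S(v))

∃q ∃v (¬S(q) ∨ ¬S(v))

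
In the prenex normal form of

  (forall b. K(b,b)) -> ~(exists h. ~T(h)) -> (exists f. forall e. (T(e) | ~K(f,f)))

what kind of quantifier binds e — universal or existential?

Eliminate → and ↔ using ¬ and ∨.
  ~(forall b. K(b,b)) | ~~(exists h. ~T(h)) | (exists f. forall e. (T(e) | ~K(f,f)))
Push ¬ through the quantifiers and connectives to reach negation normal form:
  (exists b. ~K(b,b)) | (exists h. ~T(h)) | (exists f. forall e. (T(e) | ~K(f,f)))
All bound variables are already distinct, so no renaming is needed.
Extract every quantifier outward, since the variables are now distinct and don't occur free across branches:
  exists b. exists h. exists f. forall e. (~K(b,b) | ~T(h) | T(e) | ~K(f,f))
The quantifier forall e sits under an even number of negations (counting the antecedent side of each →), so it remains universal.

universal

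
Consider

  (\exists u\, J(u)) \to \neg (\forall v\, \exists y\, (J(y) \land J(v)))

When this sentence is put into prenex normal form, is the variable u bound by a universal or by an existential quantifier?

Rewrite implications/biconditionals: A → B as ¬A ∨ B.
  \neg (\exists u\, J(u)) \lor \neg (\forall v\, \exists y\, (J(y) \land J(v)))
Push ¬ through the quantifiers and connectives to reach negation normal form:
  (\forall u\, \neg J(u)) \lor (\exists v\, \forall y\, (\neg J(y) \lor \neg J(v)))
Finally move all quantifiers to the prefix:
  \forall u\, \exists v\, \forall y\, (\neg J(u) \lor \neg J(y) \lor \neg J(v))
The quantifier \exists u sits under an odd number of negations (counting the antecedent side of each →), so it flips to \forall u.

universal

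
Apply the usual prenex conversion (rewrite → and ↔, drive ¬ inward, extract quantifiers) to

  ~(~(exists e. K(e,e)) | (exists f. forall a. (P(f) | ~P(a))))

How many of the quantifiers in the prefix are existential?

2

Push ¬ through the quantifiers and connectives to reach negation normal form:
  (exists e. K(e,e)) & (forall f. exists a. (~P(f) & P(a)))
Extract every quantifier outward, since the variables are now distinct and don't occur free across branches:
  exists e. forall f. exists a. (K(e,e) & ~P(f) & P(a))
The prefix is exists e forall f exists a: 1 universal, 2 existential.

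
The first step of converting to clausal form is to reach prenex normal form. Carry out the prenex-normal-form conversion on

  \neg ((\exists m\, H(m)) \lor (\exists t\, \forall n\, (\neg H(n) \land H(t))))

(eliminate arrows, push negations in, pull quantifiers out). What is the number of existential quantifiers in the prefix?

Drive negations inward (¬∀x A ≡ ∃x ¬A, ¬∃x A ≡ ∀x ¬A, De Morgan for ∧/∨):
  (\forall m\, \neg H(m)) \land (\forall t\, \exists n\, (H(n) \lor \neg H(t)))
All bound variables are already distinct, so no renaming is needed.
Finally move all quantifiers to the prefix:
  \forall m\, \forall t\, \exists n\, (\neg H(m) \land (H(n) \lor \neg H(t)))
The prefix is \forall m \forall t \exists n: 2 universal, 1 existential.

1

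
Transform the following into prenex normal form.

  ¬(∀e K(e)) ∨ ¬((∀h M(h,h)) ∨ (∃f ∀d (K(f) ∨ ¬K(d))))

Drive negations inward (¬∀x A ≡ ∃x ¬A, ¬∃x A ≡ ∀x ¬A, De Morgan for ∧/∨):
  (∃e ¬K(e)) ∨ (∃h ¬M(h,h)) ∧ (∀f ∃d (¬K(f) ∧ K(d)))
All bound variables are already distinct, so no renaming is needed.
Extract every quantifier outward, since the variables are now distinct and don't occur free across branches:
  ∃e ∃h ∀f ∃d (¬K(e) ∨ ¬M(h,h) ∧ ¬K(f) ∧ K(d))

∃e ∃h ∀f ∃d (¬K(e) ∨ ¬M(h,h) ∧ ¬K(f) ∧ K(d))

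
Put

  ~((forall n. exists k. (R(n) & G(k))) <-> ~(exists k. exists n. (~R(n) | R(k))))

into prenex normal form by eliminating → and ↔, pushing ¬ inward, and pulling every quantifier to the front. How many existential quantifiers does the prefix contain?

4

Eliminate → and ↔ using ¬ and ∨; A ↔ B as (¬A ∨ B) ∧ (¬B ∨ A).
  ~((~(forall n. exists k. (R(n) & G(k))) | ~(exists k. exists n. (~R(n) | R(k)))) & (~~(exists k. exists n. (~R(n) | R(k))) | (forall n. exists k. (R(n) & G(k)))))
Move each ¬ inward, flipping quantifiers it crosses:
  (forall n. exists k. (R(n) & G(k))) & (exists k. exists n. (~R(n) | R(k))) | (forall k. forall n. (R(n) & ~R(k))) & (exists n. forall k. (~R(n) | ~G(k)))
Give each quantifier a distinct variable: k↦c, n↦v, k↦t, n↦y, n↦y1, k↦s.
  (forall n. exists k. (R(n) & G(k))) & (exists c. exists v. (~R(v) | R(c))) | (forall t. forall y. (R(y) & ~R(t))) & (exists y1. forall s. (~R(y1) | ~G(s)))
Pull the quantifiers to the front (each side's bound variable is not free in the other side):
  forall n. exists k. exists c. exists v. forall t. forall y. exists y1. forall s. (R(n) & G(k) & (~R(v) | R(c)) | R(y) & ~R(t) & (~R(y1) | ~G(s)))
The prefix is forall n exists k exists c exists v forall t forall y exists y1 forall s: 4 universal, 4 existential.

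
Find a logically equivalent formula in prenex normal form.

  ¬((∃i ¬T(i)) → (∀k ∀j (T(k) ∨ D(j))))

First replace A → B with ¬A ∨ B.
  ¬(¬(∃i ¬T(i)) ∨ (∀k ∀j (T(k) ∨ D(j))))
Drive negations inward (¬∀x A ≡ ∃x ¬A, ¬∃x A ≡ ∀x ¬A, De Morgan for ∧/∨):
  (∃i ¬T(i)) ∧ (∃k ∃j (¬T(k) ∧ ¬D(j)))
All bound variables are already distinct, so no renaming is needed.
Finally move all quantifiers to the prefix:
  ∃i ∃k ∃j (¬T(i) ∧ ¬T(k) ∧ ¬D(j))

∃i ∃k ∃j (¬T(i) ∧ ¬T(k) ∧ ¬D(j))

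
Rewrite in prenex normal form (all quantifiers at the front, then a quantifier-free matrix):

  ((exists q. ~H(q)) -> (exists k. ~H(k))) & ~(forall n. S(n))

forall q. exists k. exists n. ((H(q) | ~H(k)) & ~S(n))

First replace A → B with ¬A ∨ B.
  (~(exists q. ~H(q)) | (exists k. ~H(k))) & ~(forall n. S(n))
Move each ¬ inward, flipping quantifiers it crosses:
  ((forall q. H(q)) | (exists k. ~H(k))) & (exists n. ~S(n))
Pull the quantifiers to the front (each side's bound variable is not free in the other side):
  forall q. exists k. exists n. ((H(q) | ~H(k)) & ~S(n))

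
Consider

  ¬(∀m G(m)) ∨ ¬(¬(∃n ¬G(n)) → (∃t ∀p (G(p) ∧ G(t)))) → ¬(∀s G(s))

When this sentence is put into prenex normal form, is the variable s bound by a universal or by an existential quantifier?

existential

Rewrite implications/biconditionals: A → B as ¬A ∨ B.
  ¬(¬(∀m G(m)) ∨ ¬(¬¬(∃n ¬G(n)) ∨ (∃t ∀p (G(p) ∧ G(t))))) ∨ ¬(∀s G(s))
Move each ¬ inward, flipping quantifiers it crosses:
  (∀m G(m)) ∧ ((∃n ¬G(n)) ∨ (∃t ∀p (G(p) ∧ G(t)))) ∨ (∃s ¬G(s))
All bound variables are already distinct, so no renaming is needed.
Extract every quantifier outward, since the variables are now distinct and don't occur free across branches:
  ∀m ∃n ∃t ∀p ∃s (G(m) ∧ (¬G(n) ∨ G(p) ∧ G(t)) ∨ ¬G(s))
The quantifier ∀s sits under an odd number of negations (counting the antecedent side of each →), so it flips to ∃s.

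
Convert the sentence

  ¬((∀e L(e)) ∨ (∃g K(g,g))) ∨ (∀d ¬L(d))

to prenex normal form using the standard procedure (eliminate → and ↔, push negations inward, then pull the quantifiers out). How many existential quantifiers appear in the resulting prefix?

1

Drive negations inward (¬∀x A ≡ ∃x ¬A, ¬∃x A ≡ ∀x ¬A, De Morgan for ∧/∨):
  (∃e ¬L(e)) ∧ (∀g ¬K(g,g)) ∨ (∀d ¬L(d))
All bound variables are already distinct, so no renaming is needed.
Extract every quantifier outward, since the variables are now distinct and don't occur free across branches:
  ∃e ∀g ∀d (¬L(e) ∧ ¬K(g,g) ∨ ¬L(d))
The prefix is ∃e ∀g ∀d: 2 universal, 1 existential.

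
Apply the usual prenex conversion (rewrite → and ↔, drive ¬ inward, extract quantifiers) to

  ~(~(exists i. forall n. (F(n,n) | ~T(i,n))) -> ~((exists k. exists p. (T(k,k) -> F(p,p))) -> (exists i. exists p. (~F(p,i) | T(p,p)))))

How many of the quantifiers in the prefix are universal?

3

Rewrite implications/biconditionals: A → B as ¬A ∨ B.
  ~(~~(exists i. forall n. (F(n,n) | ~T(i,n))) | ~(~(exists k. exists p. (~T(k,k) | F(p,p))) | (exists i. exists p. (~F(p,i) | T(p,p)))))
Move each ¬ inward, flipping quantifiers it crosses:
  (forall i. exists n. (~F(n,n) & T(i,n))) & ((forall k. forall p. (T(k,k) & ~F(p,p))) | (exists i. exists p. (~F(p,i) | T(p,p))))
Give each quantifier a distinct variable: i↦q, p↦y1.
  (forall i. exists n. (~F(n,n) & T(i,n))) & ((forall k. forall p. (T(k,k) & ~F(p,p))) | (exists q. exists y1. (~F(y1,q) | T(y1,y1))))
Finally move all quantifiers to the prefix:
  forall i. exists n. forall k. forall p. exists q. exists y1. (~F(n,n) & T(i,n) & (T(k,k) & ~F(p,p) | ~F(y1,q) | T(y1,y1)))
The prefix is forall i exists n forall k forall p exists q exists y1: 3 universal, 3 existential.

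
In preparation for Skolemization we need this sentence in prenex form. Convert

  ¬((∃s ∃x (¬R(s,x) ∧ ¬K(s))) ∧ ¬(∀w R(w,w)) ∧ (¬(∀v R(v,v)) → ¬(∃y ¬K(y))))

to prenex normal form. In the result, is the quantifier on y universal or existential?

existential

First replace A → B with ¬A ∨ B.
  ¬((∃s ∃x (¬R(s,x) ∧ ¬K(s))) ∧ ¬(∀w R(w,w)) ∧ (¬¬(∀v R(v,v)) ∨ ¬(∃y ¬K(y))))
Push ¬ through the quantifiers and connectives to reach negation normal form:
  (∀s ∀x (R(s,x) ∨ K(s))) ∨ (∀w R(w,w)) ∨ (∃v ¬R(v,v)) ∧ (∃y ¬K(y))
All bound variables are already distinct, so no renaming is needed.
Extract every quantifier outward, since the variables are now distinct and don't occur free across branches:
  ∀s ∀x ∀w ∃v ∃y (R(s,x) ∨ K(s) ∨ R(w,w) ∨ ¬R(v,v) ∧ ¬K(y))
The quantifier ∃y sits under an even number of negations (counting the antecedent side of each →), so it remains existential.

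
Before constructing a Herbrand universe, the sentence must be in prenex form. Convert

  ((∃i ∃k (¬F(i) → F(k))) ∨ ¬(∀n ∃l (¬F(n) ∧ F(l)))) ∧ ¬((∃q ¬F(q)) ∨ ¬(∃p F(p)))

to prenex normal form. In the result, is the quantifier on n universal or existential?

Rewrite implications/biconditionals: A → B as ¬A ∨ B.
  ((∃i ∃k (¬¬F(i) ∨ F(k))) ∨ ¬(∀n ∃l (¬F(n) ∧ F(l)))) ∧ ¬((∃q ¬F(q)) ∨ ¬(∃p F(p)))
Drive negations inward (¬∀x A ≡ ∃x ¬A, ¬∃x A ≡ ∀x ¬A, De Morgan for ∧/∨):
  ((∃i ∃k (F(i) ∨ F(k))) ∨ (∃n ∀l (F(n) ∨ ¬F(l)))) ∧ (∀q F(q)) ∧ (∃p F(p))
All bound variables are already distinct, so no renaming is needed.
Extract every quantifier outward, since the variables are now distinct and don't occur free across branches:
  ∃i ∃k ∃n ∀l ∀q ∃p ((F(i) ∨ F(k) ∨ F(n) ∨ ¬F(l)) ∧ F(q) ∧ F(p))
The quantifier ∀n sits under an odd number of negations (counting the antecedent side of each →), so it flips to ∃n.

existential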